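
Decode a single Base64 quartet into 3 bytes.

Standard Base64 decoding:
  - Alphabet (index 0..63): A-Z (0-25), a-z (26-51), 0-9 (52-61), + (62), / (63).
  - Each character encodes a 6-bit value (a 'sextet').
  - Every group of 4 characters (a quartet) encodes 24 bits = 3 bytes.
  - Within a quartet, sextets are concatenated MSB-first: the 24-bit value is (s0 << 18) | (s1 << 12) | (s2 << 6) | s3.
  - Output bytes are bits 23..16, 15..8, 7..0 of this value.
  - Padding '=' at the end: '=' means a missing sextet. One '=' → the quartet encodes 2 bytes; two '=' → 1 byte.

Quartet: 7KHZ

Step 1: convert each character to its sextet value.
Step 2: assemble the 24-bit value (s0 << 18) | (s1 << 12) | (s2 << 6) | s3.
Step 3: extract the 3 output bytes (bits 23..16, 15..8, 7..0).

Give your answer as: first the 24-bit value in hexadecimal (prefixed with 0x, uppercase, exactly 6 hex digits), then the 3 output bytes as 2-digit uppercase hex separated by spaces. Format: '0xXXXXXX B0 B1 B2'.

Answer: 0xECA1D9 EC A1 D9

Derivation:
Sextets: 7=59, K=10, H=7, Z=25
24-bit: (59<<18) | (10<<12) | (7<<6) | 25
      = 0xEC0000 | 0x00A000 | 0x0001C0 | 0x000019
      = 0xECA1D9
Bytes: (v>>16)&0xFF=EC, (v>>8)&0xFF=A1, v&0xFF=D9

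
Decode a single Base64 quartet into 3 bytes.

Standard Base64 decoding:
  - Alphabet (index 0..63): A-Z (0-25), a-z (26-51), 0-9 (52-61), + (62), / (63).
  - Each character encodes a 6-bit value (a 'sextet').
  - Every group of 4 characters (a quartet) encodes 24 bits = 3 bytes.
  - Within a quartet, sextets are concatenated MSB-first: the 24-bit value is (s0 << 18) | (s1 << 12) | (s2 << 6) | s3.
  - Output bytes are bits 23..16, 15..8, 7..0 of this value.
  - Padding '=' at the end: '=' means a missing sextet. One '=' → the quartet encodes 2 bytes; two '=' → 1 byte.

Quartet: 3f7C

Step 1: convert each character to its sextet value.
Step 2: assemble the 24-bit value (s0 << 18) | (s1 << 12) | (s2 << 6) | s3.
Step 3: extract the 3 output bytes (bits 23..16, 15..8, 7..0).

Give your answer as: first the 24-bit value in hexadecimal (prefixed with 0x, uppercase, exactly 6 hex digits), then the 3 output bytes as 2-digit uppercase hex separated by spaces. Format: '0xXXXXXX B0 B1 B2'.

Sextets: 3=55, f=31, 7=59, C=2
24-bit: (55<<18) | (31<<12) | (59<<6) | 2
      = 0xDC0000 | 0x01F000 | 0x000EC0 | 0x000002
      = 0xDDFEC2
Bytes: (v>>16)&0xFF=DD, (v>>8)&0xFF=FE, v&0xFF=C2

Answer: 0xDDFEC2 DD FE C2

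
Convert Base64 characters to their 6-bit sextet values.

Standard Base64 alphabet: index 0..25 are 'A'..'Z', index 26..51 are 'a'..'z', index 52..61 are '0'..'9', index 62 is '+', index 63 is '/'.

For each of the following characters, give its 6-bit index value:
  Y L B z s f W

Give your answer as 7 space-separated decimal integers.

'Y': A..Z range, ord('Y') − ord('A') = 24
'L': A..Z range, ord('L') − ord('A') = 11
'B': A..Z range, ord('B') − ord('A') = 1
'z': a..z range, 26 + ord('z') − ord('a') = 51
's': a..z range, 26 + ord('s') − ord('a') = 44
'f': a..z range, 26 + ord('f') − ord('a') = 31
'W': A..Z range, ord('W') − ord('A') = 22

Answer: 24 11 1 51 44 31 22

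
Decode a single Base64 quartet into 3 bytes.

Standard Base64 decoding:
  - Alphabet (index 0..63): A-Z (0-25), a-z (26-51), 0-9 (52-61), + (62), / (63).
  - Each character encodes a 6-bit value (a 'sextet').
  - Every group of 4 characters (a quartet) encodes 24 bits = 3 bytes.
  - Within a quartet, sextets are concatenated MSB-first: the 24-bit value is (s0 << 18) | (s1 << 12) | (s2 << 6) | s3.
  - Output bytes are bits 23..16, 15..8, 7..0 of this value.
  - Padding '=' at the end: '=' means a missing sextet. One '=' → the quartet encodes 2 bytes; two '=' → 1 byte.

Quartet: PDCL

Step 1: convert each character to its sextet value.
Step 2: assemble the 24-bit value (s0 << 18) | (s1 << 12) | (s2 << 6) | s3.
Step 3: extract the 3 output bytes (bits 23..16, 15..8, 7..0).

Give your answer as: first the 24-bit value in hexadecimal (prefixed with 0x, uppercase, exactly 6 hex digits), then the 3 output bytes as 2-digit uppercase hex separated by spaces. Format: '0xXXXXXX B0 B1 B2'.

Sextets: P=15, D=3, C=2, L=11
24-bit: (15<<18) | (3<<12) | (2<<6) | 11
      = 0x3C0000 | 0x003000 | 0x000080 | 0x00000B
      = 0x3C308B
Bytes: (v>>16)&0xFF=3C, (v>>8)&0xFF=30, v&0xFF=8B

Answer: 0x3C308B 3C 30 8B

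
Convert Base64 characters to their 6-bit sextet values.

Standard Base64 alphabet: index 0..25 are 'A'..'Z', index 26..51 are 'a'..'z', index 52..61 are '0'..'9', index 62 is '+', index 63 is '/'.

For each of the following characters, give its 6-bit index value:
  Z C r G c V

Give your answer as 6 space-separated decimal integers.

'Z': A..Z range, ord('Z') − ord('A') = 25
'C': A..Z range, ord('C') − ord('A') = 2
'r': a..z range, 26 + ord('r') − ord('a') = 43
'G': A..Z range, ord('G') − ord('A') = 6
'c': a..z range, 26 + ord('c') − ord('a') = 28
'V': A..Z range, ord('V') − ord('A') = 21

Answer: 25 2 43 6 28 21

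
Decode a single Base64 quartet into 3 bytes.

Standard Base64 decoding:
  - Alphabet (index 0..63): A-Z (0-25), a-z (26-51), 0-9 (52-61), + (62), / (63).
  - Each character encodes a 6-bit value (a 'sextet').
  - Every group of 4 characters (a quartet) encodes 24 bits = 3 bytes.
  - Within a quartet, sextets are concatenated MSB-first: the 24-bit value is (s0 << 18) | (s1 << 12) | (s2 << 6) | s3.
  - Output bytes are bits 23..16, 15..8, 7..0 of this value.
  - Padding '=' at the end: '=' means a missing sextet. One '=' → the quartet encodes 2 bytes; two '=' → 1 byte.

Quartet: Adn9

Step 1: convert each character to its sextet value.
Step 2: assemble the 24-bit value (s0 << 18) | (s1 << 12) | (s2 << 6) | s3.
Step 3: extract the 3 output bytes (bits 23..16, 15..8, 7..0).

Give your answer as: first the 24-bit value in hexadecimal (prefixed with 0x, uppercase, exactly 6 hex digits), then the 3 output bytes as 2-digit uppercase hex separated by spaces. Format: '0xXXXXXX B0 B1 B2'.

Sextets: A=0, d=29, n=39, 9=61
24-bit: (0<<18) | (29<<12) | (39<<6) | 61
      = 0x000000 | 0x01D000 | 0x0009C0 | 0x00003D
      = 0x01D9FD
Bytes: (v>>16)&0xFF=01, (v>>8)&0xFF=D9, v&0xFF=FD

Answer: 0x01D9FD 01 D9 FD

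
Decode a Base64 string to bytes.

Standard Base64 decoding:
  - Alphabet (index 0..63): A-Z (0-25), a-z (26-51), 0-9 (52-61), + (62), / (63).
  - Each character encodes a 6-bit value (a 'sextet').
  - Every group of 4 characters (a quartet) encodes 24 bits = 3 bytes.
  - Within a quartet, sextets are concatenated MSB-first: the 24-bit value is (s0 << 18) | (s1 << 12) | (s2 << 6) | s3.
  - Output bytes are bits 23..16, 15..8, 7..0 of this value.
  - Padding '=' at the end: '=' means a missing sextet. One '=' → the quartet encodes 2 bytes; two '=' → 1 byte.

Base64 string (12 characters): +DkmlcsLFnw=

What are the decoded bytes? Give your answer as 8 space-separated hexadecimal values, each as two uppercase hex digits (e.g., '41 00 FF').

After char 0 ('+'=62): chars_in_quartet=1 acc=0x3E bytes_emitted=0
After char 1 ('D'=3): chars_in_quartet=2 acc=0xF83 bytes_emitted=0
After char 2 ('k'=36): chars_in_quartet=3 acc=0x3E0E4 bytes_emitted=0
After char 3 ('m'=38): chars_in_quartet=4 acc=0xF83926 -> emit F8 39 26, reset; bytes_emitted=3
After char 4 ('l'=37): chars_in_quartet=1 acc=0x25 bytes_emitted=3
After char 5 ('c'=28): chars_in_quartet=2 acc=0x95C bytes_emitted=3
After char 6 ('s'=44): chars_in_quartet=3 acc=0x2572C bytes_emitted=3
After char 7 ('L'=11): chars_in_quartet=4 acc=0x95CB0B -> emit 95 CB 0B, reset; bytes_emitted=6
After char 8 ('F'=5): chars_in_quartet=1 acc=0x5 bytes_emitted=6
After char 9 ('n'=39): chars_in_quartet=2 acc=0x167 bytes_emitted=6
After char 10 ('w'=48): chars_in_quartet=3 acc=0x59F0 bytes_emitted=6
Padding '=': partial quartet acc=0x59F0 -> emit 16 7C; bytes_emitted=8

Answer: F8 39 26 95 CB 0B 16 7C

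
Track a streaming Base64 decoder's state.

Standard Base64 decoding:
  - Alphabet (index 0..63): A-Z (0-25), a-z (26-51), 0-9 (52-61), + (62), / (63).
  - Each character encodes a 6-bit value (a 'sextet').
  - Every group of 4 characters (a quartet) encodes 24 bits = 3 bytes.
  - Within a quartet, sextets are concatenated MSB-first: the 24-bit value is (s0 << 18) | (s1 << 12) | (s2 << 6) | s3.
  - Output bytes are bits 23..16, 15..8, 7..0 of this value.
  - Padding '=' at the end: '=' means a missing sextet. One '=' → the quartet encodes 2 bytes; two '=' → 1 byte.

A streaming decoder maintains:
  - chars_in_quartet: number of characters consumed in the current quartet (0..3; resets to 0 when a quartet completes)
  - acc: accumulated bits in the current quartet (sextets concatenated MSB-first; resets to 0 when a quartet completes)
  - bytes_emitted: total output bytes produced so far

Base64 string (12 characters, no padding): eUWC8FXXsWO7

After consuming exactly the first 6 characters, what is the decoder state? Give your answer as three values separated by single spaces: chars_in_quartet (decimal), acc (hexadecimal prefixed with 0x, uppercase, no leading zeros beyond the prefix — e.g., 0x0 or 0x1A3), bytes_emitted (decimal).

After char 0 ('e'=30): chars_in_quartet=1 acc=0x1E bytes_emitted=0
After char 1 ('U'=20): chars_in_quartet=2 acc=0x794 bytes_emitted=0
After char 2 ('W'=22): chars_in_quartet=3 acc=0x1E516 bytes_emitted=0
After char 3 ('C'=2): chars_in_quartet=4 acc=0x794582 -> emit 79 45 82, reset; bytes_emitted=3
After char 4 ('8'=60): chars_in_quartet=1 acc=0x3C bytes_emitted=3
After char 5 ('F'=5): chars_in_quartet=2 acc=0xF05 bytes_emitted=3

Answer: 2 0xF05 3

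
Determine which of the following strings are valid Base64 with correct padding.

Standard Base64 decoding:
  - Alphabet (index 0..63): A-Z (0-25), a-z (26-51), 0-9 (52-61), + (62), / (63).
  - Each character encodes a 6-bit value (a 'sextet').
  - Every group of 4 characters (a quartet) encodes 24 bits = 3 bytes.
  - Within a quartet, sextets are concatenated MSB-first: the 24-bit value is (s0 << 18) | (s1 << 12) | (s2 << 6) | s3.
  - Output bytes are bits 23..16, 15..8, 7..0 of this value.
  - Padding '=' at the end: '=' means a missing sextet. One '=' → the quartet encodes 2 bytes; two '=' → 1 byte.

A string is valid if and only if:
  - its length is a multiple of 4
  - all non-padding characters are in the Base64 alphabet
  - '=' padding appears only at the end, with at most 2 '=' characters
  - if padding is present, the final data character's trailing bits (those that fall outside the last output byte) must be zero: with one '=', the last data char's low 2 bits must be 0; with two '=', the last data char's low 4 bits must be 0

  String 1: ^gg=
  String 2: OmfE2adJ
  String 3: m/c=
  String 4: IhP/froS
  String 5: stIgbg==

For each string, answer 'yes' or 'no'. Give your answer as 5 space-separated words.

Answer: no yes yes yes yes

Derivation:
String 1: '^gg=' → invalid (bad char(s): ['^'])
String 2: 'OmfE2adJ' → valid
String 3: 'm/c=' → valid
String 4: 'IhP/froS' → valid
String 5: 'stIgbg==' → valid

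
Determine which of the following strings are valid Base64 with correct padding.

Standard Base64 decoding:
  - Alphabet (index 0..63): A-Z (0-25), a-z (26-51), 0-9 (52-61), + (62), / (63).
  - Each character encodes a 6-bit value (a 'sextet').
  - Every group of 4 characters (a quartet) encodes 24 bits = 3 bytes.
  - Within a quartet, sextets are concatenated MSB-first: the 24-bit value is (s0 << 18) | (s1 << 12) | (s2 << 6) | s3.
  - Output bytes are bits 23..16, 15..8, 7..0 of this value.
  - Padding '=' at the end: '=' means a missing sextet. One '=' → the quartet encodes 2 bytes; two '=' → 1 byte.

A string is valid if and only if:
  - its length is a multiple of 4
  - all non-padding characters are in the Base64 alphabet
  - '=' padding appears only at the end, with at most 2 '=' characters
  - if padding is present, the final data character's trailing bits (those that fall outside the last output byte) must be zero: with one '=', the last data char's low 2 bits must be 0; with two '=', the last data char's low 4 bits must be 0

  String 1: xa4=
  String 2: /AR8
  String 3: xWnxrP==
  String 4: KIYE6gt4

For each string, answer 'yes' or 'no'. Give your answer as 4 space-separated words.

Answer: yes yes no yes

Derivation:
String 1: 'xa4=' → valid
String 2: '/AR8' → valid
String 3: 'xWnxrP==' → invalid (bad trailing bits)
String 4: 'KIYE6gt4' → valid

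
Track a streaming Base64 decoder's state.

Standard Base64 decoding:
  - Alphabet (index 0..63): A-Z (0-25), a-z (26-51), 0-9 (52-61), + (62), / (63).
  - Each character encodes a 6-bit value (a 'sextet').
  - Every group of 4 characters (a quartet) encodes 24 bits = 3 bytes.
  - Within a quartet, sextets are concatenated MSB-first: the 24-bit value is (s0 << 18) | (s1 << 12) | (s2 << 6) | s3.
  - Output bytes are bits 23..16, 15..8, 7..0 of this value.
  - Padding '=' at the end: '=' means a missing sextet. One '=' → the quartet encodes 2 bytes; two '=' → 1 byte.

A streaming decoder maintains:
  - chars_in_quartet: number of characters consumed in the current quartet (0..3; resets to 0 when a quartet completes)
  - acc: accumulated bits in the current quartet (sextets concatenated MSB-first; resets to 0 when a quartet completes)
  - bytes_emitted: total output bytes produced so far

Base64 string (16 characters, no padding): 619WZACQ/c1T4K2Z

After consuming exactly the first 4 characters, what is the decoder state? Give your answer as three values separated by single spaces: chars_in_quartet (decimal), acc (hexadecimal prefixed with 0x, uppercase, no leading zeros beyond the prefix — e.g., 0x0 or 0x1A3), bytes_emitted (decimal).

Answer: 0 0x0 3

Derivation:
After char 0 ('6'=58): chars_in_quartet=1 acc=0x3A bytes_emitted=0
After char 1 ('1'=53): chars_in_quartet=2 acc=0xEB5 bytes_emitted=0
After char 2 ('9'=61): chars_in_quartet=3 acc=0x3AD7D bytes_emitted=0
After char 3 ('W'=22): chars_in_quartet=4 acc=0xEB5F56 -> emit EB 5F 56, reset; bytes_emitted=3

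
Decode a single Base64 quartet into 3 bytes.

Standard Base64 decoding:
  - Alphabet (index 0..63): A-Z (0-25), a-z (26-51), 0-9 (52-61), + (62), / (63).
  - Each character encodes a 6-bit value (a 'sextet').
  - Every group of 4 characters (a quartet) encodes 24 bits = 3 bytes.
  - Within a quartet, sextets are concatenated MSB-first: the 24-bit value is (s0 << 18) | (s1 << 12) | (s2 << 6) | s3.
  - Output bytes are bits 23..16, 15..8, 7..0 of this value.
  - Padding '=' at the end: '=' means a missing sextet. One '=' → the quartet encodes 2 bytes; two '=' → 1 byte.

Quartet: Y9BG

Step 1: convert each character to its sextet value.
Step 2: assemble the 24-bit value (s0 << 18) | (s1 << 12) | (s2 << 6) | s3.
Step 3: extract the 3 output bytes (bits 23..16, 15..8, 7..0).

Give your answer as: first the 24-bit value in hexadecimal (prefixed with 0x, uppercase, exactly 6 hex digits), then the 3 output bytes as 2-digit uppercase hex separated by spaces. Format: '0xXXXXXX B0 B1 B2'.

Sextets: Y=24, 9=61, B=1, G=6
24-bit: (24<<18) | (61<<12) | (1<<6) | 6
      = 0x600000 | 0x03D000 | 0x000040 | 0x000006
      = 0x63D046
Bytes: (v>>16)&0xFF=63, (v>>8)&0xFF=D0, v&0xFF=46

Answer: 0x63D046 63 D0 46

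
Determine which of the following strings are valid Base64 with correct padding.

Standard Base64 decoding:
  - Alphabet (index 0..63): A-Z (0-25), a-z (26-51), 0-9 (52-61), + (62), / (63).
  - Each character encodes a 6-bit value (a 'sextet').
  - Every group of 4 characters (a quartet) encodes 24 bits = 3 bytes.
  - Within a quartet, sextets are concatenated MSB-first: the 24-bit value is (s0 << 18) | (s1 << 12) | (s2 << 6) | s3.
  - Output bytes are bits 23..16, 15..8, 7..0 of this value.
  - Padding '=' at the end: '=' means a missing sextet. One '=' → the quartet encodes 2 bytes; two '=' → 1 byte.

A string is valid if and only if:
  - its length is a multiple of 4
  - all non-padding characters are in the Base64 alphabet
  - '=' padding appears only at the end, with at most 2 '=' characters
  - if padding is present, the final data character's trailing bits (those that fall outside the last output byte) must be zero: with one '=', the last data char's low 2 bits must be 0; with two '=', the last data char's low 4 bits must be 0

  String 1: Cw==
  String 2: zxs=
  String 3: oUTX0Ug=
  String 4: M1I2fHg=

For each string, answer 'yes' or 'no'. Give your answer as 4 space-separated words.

Answer: yes yes yes yes

Derivation:
String 1: 'Cw==' → valid
String 2: 'zxs=' → valid
String 3: 'oUTX0Ug=' → valid
String 4: 'M1I2fHg=' → valid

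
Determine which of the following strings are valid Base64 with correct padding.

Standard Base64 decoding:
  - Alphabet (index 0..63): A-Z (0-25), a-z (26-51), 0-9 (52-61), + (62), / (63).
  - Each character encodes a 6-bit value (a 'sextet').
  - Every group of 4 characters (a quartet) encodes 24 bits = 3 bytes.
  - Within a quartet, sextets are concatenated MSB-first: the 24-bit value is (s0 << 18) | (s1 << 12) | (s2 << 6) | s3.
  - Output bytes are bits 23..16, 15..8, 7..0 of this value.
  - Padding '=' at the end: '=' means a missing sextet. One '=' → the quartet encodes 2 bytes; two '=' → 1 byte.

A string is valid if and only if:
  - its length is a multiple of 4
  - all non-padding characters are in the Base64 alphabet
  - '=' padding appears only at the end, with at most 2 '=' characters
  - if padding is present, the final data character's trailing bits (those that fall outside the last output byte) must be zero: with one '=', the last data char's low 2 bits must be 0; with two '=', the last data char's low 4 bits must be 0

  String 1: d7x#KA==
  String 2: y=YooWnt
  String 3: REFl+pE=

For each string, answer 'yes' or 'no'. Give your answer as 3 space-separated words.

String 1: 'd7x#KA==' → invalid (bad char(s): ['#'])
String 2: 'y=YooWnt' → invalid (bad char(s): ['=']; '=' in middle)
String 3: 'REFl+pE=' → valid

Answer: no no yes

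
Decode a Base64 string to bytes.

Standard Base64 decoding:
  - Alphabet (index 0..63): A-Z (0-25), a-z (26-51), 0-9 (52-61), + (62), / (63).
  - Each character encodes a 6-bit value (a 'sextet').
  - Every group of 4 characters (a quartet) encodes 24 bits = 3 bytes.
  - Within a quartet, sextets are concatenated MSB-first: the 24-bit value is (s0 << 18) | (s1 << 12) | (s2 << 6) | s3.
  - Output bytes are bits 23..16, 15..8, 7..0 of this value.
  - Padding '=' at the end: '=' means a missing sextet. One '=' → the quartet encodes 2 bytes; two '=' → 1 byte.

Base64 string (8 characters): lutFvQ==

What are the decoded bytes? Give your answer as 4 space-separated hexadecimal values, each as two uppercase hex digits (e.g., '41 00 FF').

Answer: 96 EB 45 BD

Derivation:
After char 0 ('l'=37): chars_in_quartet=1 acc=0x25 bytes_emitted=0
After char 1 ('u'=46): chars_in_quartet=2 acc=0x96E bytes_emitted=0
After char 2 ('t'=45): chars_in_quartet=3 acc=0x25BAD bytes_emitted=0
After char 3 ('F'=5): chars_in_quartet=4 acc=0x96EB45 -> emit 96 EB 45, reset; bytes_emitted=3
After char 4 ('v'=47): chars_in_quartet=1 acc=0x2F bytes_emitted=3
After char 5 ('Q'=16): chars_in_quartet=2 acc=0xBD0 bytes_emitted=3
Padding '==': partial quartet acc=0xBD0 -> emit BD; bytes_emitted=4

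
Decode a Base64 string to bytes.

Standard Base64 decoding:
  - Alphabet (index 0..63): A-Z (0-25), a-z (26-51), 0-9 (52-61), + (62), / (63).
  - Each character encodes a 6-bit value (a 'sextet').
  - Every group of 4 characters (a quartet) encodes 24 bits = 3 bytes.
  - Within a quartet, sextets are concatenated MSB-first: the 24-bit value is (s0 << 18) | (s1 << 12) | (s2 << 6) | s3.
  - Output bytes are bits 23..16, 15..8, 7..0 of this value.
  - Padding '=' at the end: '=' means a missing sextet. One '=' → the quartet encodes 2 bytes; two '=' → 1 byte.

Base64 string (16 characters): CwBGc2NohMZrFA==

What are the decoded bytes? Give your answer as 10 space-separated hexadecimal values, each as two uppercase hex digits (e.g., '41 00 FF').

After char 0 ('C'=2): chars_in_quartet=1 acc=0x2 bytes_emitted=0
After char 1 ('w'=48): chars_in_quartet=2 acc=0xB0 bytes_emitted=0
After char 2 ('B'=1): chars_in_quartet=3 acc=0x2C01 bytes_emitted=0
After char 3 ('G'=6): chars_in_quartet=4 acc=0xB0046 -> emit 0B 00 46, reset; bytes_emitted=3
After char 4 ('c'=28): chars_in_quartet=1 acc=0x1C bytes_emitted=3
After char 5 ('2'=54): chars_in_quartet=2 acc=0x736 bytes_emitted=3
After char 6 ('N'=13): chars_in_quartet=3 acc=0x1CD8D bytes_emitted=3
After char 7 ('o'=40): chars_in_quartet=4 acc=0x736368 -> emit 73 63 68, reset; bytes_emitted=6
After char 8 ('h'=33): chars_in_quartet=1 acc=0x21 bytes_emitted=6
After char 9 ('M'=12): chars_in_quartet=2 acc=0x84C bytes_emitted=6
After char 10 ('Z'=25): chars_in_quartet=3 acc=0x21319 bytes_emitted=6
After char 11 ('r'=43): chars_in_quartet=4 acc=0x84C66B -> emit 84 C6 6B, reset; bytes_emitted=9
After char 12 ('F'=5): chars_in_quartet=1 acc=0x5 bytes_emitted=9
After char 13 ('A'=0): chars_in_quartet=2 acc=0x140 bytes_emitted=9
Padding '==': partial quartet acc=0x140 -> emit 14; bytes_emitted=10

Answer: 0B 00 46 73 63 68 84 C6 6B 14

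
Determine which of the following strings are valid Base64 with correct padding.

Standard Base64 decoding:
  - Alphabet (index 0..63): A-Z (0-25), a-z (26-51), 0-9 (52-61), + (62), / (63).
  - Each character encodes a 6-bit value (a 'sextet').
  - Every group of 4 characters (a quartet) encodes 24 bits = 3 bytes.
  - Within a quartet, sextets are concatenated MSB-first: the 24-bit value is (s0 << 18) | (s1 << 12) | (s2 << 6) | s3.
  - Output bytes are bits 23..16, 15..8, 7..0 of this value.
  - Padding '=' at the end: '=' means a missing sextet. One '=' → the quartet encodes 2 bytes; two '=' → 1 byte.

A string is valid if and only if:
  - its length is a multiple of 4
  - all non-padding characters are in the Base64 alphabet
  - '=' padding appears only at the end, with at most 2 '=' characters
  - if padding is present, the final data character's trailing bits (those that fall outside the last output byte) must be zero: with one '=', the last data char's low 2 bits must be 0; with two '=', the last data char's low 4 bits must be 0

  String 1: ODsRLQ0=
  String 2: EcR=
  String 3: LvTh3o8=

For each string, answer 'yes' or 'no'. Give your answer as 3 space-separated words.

String 1: 'ODsRLQ0=' → valid
String 2: 'EcR=' → invalid (bad trailing bits)
String 3: 'LvTh3o8=' → valid

Answer: yes no yes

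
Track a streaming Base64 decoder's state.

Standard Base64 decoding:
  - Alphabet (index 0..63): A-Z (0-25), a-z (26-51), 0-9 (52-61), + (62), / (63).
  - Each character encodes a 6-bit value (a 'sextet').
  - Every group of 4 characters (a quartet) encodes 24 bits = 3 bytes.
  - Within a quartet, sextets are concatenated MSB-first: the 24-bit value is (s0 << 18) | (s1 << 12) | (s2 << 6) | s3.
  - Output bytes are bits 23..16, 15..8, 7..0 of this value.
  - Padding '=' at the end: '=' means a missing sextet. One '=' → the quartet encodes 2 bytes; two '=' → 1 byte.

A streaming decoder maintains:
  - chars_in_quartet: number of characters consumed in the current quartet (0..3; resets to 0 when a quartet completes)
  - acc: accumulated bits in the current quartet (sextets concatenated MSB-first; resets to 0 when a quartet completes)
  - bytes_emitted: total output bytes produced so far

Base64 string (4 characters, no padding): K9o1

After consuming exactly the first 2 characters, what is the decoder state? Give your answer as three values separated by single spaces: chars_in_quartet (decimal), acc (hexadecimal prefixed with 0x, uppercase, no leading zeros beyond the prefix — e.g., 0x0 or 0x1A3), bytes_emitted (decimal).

Answer: 2 0x2BD 0

Derivation:
After char 0 ('K'=10): chars_in_quartet=1 acc=0xA bytes_emitted=0
After char 1 ('9'=61): chars_in_quartet=2 acc=0x2BD bytes_emitted=0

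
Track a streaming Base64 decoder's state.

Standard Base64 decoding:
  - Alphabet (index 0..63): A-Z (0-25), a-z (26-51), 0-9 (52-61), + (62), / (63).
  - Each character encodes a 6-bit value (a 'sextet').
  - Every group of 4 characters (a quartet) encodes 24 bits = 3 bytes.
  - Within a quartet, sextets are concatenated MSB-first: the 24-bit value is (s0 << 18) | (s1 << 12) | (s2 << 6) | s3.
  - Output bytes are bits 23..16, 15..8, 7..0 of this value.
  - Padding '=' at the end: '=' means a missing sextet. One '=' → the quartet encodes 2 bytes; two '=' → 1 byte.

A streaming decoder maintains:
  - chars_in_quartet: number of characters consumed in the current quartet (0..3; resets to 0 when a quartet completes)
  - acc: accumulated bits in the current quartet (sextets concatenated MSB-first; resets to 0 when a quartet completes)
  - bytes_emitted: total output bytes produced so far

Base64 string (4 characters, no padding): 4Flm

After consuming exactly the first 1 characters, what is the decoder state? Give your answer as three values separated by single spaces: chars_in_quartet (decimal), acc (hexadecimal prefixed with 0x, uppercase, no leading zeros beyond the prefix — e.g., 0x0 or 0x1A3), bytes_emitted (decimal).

After char 0 ('4'=56): chars_in_quartet=1 acc=0x38 bytes_emitted=0

Answer: 1 0x38 0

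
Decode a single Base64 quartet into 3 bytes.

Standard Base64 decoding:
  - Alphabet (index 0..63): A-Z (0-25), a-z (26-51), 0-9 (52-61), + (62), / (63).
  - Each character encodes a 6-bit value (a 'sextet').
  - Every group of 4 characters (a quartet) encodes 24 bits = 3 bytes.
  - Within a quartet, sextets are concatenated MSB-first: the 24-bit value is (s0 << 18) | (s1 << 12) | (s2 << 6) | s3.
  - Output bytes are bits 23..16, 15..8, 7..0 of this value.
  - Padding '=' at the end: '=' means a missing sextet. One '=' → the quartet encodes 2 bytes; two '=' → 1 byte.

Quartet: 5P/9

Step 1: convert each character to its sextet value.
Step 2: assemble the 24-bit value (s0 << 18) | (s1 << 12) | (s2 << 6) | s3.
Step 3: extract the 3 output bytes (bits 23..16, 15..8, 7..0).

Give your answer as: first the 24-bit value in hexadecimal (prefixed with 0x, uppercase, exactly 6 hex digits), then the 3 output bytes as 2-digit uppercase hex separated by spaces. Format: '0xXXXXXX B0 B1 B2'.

Answer: 0xE4FFFD E4 FF FD

Derivation:
Sextets: 5=57, P=15, /=63, 9=61
24-bit: (57<<18) | (15<<12) | (63<<6) | 61
      = 0xE40000 | 0x00F000 | 0x000FC0 | 0x00003D
      = 0xE4FFFD
Bytes: (v>>16)&0xFF=E4, (v>>8)&0xFF=FF, v&0xFF=FD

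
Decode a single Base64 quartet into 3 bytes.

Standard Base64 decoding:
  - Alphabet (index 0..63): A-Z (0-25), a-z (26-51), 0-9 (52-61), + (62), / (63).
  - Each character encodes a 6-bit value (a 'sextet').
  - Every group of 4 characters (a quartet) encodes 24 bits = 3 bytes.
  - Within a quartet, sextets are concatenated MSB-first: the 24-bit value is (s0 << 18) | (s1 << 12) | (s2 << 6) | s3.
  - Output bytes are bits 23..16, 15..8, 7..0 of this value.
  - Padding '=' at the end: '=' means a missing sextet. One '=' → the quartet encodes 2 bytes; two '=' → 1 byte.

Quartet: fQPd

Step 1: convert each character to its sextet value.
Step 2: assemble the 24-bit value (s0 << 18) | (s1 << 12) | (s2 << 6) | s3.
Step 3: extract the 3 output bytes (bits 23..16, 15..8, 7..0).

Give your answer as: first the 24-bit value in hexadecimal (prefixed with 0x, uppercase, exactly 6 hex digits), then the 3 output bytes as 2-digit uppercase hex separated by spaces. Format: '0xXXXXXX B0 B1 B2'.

Sextets: f=31, Q=16, P=15, d=29
24-bit: (31<<18) | (16<<12) | (15<<6) | 29
      = 0x7C0000 | 0x010000 | 0x0003C0 | 0x00001D
      = 0x7D03DD
Bytes: (v>>16)&0xFF=7D, (v>>8)&0xFF=03, v&0xFF=DD

Answer: 0x7D03DD 7D 03 DD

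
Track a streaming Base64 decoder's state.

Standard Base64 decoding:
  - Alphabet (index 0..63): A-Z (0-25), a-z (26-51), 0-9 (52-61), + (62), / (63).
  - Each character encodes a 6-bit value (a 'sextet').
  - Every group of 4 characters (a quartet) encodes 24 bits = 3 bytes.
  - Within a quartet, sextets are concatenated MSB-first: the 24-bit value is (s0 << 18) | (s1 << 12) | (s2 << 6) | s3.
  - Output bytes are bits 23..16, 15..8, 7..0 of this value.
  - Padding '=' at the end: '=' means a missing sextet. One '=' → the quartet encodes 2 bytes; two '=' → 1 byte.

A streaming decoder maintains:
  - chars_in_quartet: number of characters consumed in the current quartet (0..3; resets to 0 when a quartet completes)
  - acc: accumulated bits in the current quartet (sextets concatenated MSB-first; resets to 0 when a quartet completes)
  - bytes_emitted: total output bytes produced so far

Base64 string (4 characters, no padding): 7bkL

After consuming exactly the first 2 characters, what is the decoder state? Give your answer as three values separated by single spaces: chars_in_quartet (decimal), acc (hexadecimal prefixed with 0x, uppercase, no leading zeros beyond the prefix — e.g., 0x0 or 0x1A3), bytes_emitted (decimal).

Answer: 2 0xEDB 0

Derivation:
After char 0 ('7'=59): chars_in_quartet=1 acc=0x3B bytes_emitted=0
After char 1 ('b'=27): chars_in_quartet=2 acc=0xEDB bytes_emitted=0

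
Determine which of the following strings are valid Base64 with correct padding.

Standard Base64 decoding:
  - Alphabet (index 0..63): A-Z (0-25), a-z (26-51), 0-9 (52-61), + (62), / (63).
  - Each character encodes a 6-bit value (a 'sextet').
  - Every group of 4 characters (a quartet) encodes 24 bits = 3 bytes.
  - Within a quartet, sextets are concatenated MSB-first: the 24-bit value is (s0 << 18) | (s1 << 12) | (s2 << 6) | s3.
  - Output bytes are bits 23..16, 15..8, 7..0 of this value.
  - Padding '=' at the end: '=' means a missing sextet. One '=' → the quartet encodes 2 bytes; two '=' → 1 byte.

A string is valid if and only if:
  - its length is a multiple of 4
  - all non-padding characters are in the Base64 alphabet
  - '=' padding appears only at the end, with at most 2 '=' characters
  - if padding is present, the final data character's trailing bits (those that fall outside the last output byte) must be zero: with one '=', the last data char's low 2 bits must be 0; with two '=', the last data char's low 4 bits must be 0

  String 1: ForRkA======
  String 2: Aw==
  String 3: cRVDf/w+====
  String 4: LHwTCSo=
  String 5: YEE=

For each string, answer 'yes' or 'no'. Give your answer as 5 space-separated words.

Answer: no yes no yes yes

Derivation:
String 1: 'ForRkA======' → invalid (6 pad chars (max 2))
String 2: 'Aw==' → valid
String 3: 'cRVDf/w+====' → invalid (4 pad chars (max 2))
String 4: 'LHwTCSo=' → valid
String 5: 'YEE=' → valid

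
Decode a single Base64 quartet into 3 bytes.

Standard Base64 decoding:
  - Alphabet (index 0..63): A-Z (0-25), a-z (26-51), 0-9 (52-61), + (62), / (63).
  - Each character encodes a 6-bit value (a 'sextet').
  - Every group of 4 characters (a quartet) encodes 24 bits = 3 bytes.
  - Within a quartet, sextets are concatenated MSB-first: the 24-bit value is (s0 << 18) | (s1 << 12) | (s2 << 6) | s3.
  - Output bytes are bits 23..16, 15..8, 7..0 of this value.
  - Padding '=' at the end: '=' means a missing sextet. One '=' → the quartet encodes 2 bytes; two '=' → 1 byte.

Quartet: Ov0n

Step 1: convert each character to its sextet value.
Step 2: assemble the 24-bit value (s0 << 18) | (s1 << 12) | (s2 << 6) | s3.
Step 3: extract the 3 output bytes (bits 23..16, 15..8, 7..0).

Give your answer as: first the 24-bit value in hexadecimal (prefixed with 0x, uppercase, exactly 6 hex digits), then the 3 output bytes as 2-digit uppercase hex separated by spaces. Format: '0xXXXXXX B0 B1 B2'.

Sextets: O=14, v=47, 0=52, n=39
24-bit: (14<<18) | (47<<12) | (52<<6) | 39
      = 0x380000 | 0x02F000 | 0x000D00 | 0x000027
      = 0x3AFD27
Bytes: (v>>16)&0xFF=3A, (v>>8)&0xFF=FD, v&0xFF=27

Answer: 0x3AFD27 3A FD 27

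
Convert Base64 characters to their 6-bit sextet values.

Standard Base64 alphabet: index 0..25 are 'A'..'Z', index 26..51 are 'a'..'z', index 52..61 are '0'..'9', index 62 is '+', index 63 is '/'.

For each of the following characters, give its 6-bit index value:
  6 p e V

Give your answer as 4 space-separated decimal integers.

Answer: 58 41 30 21

Derivation:
'6': 0..9 range, 52 + ord('6') − ord('0') = 58
'p': a..z range, 26 + ord('p') − ord('a') = 41
'e': a..z range, 26 + ord('e') − ord('a') = 30
'V': A..Z range, ord('V') − ord('A') = 21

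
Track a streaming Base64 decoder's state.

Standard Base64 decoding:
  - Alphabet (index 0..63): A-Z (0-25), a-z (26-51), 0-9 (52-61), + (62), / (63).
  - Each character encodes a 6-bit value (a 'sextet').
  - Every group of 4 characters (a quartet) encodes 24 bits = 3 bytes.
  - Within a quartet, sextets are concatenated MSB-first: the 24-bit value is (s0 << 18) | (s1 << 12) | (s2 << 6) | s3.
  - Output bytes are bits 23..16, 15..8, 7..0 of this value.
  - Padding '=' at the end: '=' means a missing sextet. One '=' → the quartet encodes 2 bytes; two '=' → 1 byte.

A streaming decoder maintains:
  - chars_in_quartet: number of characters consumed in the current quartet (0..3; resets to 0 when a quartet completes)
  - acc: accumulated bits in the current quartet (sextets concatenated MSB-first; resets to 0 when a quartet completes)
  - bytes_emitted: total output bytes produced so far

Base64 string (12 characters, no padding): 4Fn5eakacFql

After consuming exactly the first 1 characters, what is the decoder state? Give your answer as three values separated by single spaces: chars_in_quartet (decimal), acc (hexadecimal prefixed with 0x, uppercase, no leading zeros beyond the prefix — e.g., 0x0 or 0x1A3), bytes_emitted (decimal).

After char 0 ('4'=56): chars_in_quartet=1 acc=0x38 bytes_emitted=0

Answer: 1 0x38 0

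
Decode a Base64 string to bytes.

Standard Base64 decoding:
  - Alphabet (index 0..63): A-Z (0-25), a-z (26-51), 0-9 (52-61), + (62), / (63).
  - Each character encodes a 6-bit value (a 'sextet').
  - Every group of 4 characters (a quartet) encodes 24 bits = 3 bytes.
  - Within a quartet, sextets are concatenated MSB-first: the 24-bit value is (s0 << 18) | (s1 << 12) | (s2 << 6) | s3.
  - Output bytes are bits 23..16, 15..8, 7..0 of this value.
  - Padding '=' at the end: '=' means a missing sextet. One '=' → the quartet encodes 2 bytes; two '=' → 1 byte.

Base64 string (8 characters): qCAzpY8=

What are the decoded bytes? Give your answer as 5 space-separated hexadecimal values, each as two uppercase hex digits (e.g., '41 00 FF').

After char 0 ('q'=42): chars_in_quartet=1 acc=0x2A bytes_emitted=0
After char 1 ('C'=2): chars_in_quartet=2 acc=0xA82 bytes_emitted=0
After char 2 ('A'=0): chars_in_quartet=3 acc=0x2A080 bytes_emitted=0
After char 3 ('z'=51): chars_in_quartet=4 acc=0xA82033 -> emit A8 20 33, reset; bytes_emitted=3
After char 4 ('p'=41): chars_in_quartet=1 acc=0x29 bytes_emitted=3
After char 5 ('Y'=24): chars_in_quartet=2 acc=0xA58 bytes_emitted=3
After char 6 ('8'=60): chars_in_quartet=3 acc=0x2963C bytes_emitted=3
Padding '=': partial quartet acc=0x2963C -> emit A5 8F; bytes_emitted=5

Answer: A8 20 33 A5 8F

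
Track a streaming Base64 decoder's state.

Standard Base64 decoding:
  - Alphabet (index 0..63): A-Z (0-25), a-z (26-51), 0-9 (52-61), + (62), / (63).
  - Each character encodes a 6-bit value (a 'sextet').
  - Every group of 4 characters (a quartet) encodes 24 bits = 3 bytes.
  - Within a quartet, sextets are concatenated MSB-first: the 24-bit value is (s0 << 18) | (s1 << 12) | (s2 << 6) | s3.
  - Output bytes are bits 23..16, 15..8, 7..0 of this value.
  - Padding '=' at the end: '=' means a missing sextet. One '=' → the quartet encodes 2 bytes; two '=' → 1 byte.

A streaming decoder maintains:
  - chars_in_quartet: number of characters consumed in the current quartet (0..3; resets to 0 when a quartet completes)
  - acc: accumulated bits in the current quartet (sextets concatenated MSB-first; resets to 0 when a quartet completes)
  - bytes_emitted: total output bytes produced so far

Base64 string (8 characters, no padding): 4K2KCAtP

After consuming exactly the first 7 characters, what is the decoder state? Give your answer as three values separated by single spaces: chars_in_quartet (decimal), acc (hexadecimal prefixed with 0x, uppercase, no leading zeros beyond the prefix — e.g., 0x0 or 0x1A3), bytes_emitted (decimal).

After char 0 ('4'=56): chars_in_quartet=1 acc=0x38 bytes_emitted=0
After char 1 ('K'=10): chars_in_quartet=2 acc=0xE0A bytes_emitted=0
After char 2 ('2'=54): chars_in_quartet=3 acc=0x382B6 bytes_emitted=0
After char 3 ('K'=10): chars_in_quartet=4 acc=0xE0AD8A -> emit E0 AD 8A, reset; bytes_emitted=3
After char 4 ('C'=2): chars_in_quartet=1 acc=0x2 bytes_emitted=3
After char 5 ('A'=0): chars_in_quartet=2 acc=0x80 bytes_emitted=3
After char 6 ('t'=45): chars_in_quartet=3 acc=0x202D bytes_emitted=3

Answer: 3 0x202D 3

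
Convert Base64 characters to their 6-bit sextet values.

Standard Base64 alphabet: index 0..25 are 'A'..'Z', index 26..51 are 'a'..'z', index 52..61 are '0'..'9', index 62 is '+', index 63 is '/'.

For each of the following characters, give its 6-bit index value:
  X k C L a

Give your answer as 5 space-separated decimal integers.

Answer: 23 36 2 11 26

Derivation:
'X': A..Z range, ord('X') − ord('A') = 23
'k': a..z range, 26 + ord('k') − ord('a') = 36
'C': A..Z range, ord('C') − ord('A') = 2
'L': A..Z range, ord('L') − ord('A') = 11
'a': a..z range, 26 + ord('a') − ord('a') = 26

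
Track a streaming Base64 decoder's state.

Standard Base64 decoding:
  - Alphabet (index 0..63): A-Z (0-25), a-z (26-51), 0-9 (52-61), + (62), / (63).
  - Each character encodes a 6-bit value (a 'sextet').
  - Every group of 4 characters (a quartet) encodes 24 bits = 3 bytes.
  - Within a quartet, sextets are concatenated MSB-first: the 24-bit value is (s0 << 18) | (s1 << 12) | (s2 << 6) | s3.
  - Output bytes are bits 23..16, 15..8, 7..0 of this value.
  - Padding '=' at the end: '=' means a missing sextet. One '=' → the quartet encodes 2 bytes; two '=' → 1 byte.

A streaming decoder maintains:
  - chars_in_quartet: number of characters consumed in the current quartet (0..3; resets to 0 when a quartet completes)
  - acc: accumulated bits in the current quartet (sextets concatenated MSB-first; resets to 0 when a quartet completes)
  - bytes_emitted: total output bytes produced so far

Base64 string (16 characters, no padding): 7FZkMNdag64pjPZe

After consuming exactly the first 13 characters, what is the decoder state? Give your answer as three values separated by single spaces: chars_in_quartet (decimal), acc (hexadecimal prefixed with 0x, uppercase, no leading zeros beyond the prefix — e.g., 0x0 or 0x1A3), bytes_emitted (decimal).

Answer: 1 0x23 9

Derivation:
After char 0 ('7'=59): chars_in_quartet=1 acc=0x3B bytes_emitted=0
After char 1 ('F'=5): chars_in_quartet=2 acc=0xEC5 bytes_emitted=0
After char 2 ('Z'=25): chars_in_quartet=3 acc=0x3B159 bytes_emitted=0
After char 3 ('k'=36): chars_in_quartet=4 acc=0xEC5664 -> emit EC 56 64, reset; bytes_emitted=3
After char 4 ('M'=12): chars_in_quartet=1 acc=0xC bytes_emitted=3
After char 5 ('N'=13): chars_in_quartet=2 acc=0x30D bytes_emitted=3
After char 6 ('d'=29): chars_in_quartet=3 acc=0xC35D bytes_emitted=3
After char 7 ('a'=26): chars_in_quartet=4 acc=0x30D75A -> emit 30 D7 5A, reset; bytes_emitted=6
After char 8 ('g'=32): chars_in_quartet=1 acc=0x20 bytes_emitted=6
After char 9 ('6'=58): chars_in_quartet=2 acc=0x83A bytes_emitted=6
After char 10 ('4'=56): chars_in_quartet=3 acc=0x20EB8 bytes_emitted=6
After char 11 ('p'=41): chars_in_quartet=4 acc=0x83AE29 -> emit 83 AE 29, reset; bytes_emitted=9
After char 12 ('j'=35): chars_in_quartet=1 acc=0x23 bytes_emitted=9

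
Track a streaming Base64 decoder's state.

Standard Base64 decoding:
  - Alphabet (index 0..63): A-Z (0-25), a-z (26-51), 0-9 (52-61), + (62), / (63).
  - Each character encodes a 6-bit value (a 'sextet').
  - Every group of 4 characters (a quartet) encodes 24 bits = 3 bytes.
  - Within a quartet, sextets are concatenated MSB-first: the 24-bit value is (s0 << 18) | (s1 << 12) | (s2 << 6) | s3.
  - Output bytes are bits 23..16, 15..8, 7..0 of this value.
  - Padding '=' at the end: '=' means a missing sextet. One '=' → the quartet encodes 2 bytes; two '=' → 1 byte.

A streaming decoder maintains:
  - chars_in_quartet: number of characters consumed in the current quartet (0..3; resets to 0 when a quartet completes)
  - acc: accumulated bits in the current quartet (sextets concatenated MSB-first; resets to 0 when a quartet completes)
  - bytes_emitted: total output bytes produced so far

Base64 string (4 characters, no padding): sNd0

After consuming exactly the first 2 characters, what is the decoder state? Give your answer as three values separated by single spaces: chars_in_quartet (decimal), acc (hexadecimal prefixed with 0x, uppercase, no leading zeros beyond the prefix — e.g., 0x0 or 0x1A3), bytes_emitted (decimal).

After char 0 ('s'=44): chars_in_quartet=1 acc=0x2C bytes_emitted=0
After char 1 ('N'=13): chars_in_quartet=2 acc=0xB0D bytes_emitted=0

Answer: 2 0xB0D 0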